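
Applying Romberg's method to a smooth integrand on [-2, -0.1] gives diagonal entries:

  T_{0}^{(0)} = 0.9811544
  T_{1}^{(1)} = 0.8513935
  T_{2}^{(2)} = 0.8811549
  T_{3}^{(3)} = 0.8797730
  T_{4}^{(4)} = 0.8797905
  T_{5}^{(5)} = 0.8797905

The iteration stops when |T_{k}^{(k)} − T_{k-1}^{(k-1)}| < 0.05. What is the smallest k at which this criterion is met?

|T_{1}^{(1)} − T_{0}^{(0)}| = 0.1297609 ≥ 0.05
|T_{2}^{(2)} − T_{1}^{(1)}| = 0.0297614 < 0.05

k = 2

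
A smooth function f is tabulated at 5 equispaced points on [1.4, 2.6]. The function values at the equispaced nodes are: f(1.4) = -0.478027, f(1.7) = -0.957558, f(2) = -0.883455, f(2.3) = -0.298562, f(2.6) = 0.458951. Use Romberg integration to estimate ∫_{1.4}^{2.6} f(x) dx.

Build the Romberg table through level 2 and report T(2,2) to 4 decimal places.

-0.6791

T(0,0) (trapezoid, 1 panel, h=1.2000): -0.011446
T(1,0) (trapezoid, 2 panels, h=0.6000): -0.535796
T(2,0) (trapezoid, 4 panels, h=0.3000): -0.644734
T(1,1) = -0.535796 + (-0.535796 − (-0.011446))/3 = -0.710579
T(2,1) = -0.644734 + (-0.644734 − (-0.535796))/3 = -0.681047
T(2,2) = -0.681047 + (-0.681047 − (-0.710579))/15 = -0.679078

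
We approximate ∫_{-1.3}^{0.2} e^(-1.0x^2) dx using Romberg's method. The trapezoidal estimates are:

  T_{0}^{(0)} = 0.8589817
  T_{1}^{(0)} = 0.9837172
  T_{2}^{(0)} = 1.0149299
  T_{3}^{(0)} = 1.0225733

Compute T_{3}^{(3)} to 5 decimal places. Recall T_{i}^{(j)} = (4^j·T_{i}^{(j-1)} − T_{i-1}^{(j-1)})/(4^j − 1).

T_{1}^{(1)} = 0.9837172 + (0.9837172 − 0.8589817)/3 = 1.0252957
T_{2}^{(1)} = 1.0149299 + (1.0149299 − 0.9837172)/3 = 1.0253341
T_{3}^{(1)} = (4·1.0225733 − 1.0149299) / 3 = 1.0251211
T_{2}^{(2)} = (16·1.0253341 − 1.0252957) / 15 = 1.0253367
T_{3}^{(2)} = (16·1.0251211 − 1.0253341) / 15 = 1.0251069
T_{3}^{(3)} = 1.0251069 + (1.0251069 − 1.0253367)/63 = 1.0251033

1.02510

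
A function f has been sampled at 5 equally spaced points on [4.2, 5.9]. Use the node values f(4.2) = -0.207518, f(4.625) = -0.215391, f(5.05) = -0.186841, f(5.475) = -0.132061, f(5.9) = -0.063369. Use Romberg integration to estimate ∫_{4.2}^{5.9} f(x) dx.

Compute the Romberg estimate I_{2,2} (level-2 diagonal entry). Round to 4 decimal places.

-0.2882

I_{0,0} (trapezoid, 1 panel, h=1.7000): -0.230254
I_{1,0} (trapezoid, 2 panels, h=0.8500): -0.273942
I_{2,0} (trapezoid, 4 panels, h=0.4250): -0.284638
I_{1,1} = -0.273942 + (-0.273942 − (-0.230254))/3 = -0.288505
I_{2,1} = -0.284638 + (-0.284638 − (-0.273942))/3 = -0.288203
I_{2,2} = -0.288203 + (-0.288203 − (-0.288505))/15 = -0.288183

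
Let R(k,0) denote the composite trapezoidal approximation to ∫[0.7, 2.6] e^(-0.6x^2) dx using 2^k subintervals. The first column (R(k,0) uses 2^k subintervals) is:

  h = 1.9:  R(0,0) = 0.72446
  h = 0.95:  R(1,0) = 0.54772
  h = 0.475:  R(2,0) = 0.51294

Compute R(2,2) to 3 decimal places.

Richardson extrapolation on the trapezoidal column (denominator 4−1=3):
R(1,1) = 0.54772 + (0.54772 − 0.72446)/3 = 0.48881
R(2,1) = (4·0.51294 − 0.54772) / 3 = 0.50135
R(2,2) = (16·0.50135 − 0.48881) / 15 = 0.50219

0.502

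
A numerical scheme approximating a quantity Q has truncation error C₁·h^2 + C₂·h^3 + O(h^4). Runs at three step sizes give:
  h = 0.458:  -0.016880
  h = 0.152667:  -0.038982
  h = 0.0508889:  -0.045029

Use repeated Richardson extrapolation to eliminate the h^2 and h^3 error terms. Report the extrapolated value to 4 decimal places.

-0.0459

First eliminate the h^2 term (factor 3^2 = 9):
  B₁ = (9·(-0.038982) − (-0.016880))/8 = -0.041745
  B₂ = (9·(-0.045029) − (-0.038982))/8 = -0.045785
Then eliminate the h^3 term (factor 3^3 = 27):
  (27·(-0.045785) − (-0.041745))/26 = -0.045940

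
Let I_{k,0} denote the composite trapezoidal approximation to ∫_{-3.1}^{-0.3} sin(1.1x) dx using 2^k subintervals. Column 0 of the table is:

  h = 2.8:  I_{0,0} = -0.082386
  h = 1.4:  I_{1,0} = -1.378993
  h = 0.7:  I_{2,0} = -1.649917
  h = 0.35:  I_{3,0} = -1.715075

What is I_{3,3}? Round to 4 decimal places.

-1.7366

Richardson extrapolation on the trapezoidal column (denominator 4−1=3):
I_{1,1} = (4·(-1.378993) − (-0.082386)) / 3 = -1.811195
I_{2,1} = (4·(-1.649917) − (-1.378993)) / 3 = -1.740225
I_{3,1} = (4·(-1.715075) − (-1.649917)) / 3 = -1.736794
I_{2,2} = (16·(-1.740225) − (-1.811195)) / 15 = -1.735494
I_{3,2} = -1.736794 + (-1.736794 − (-1.740225))/15 = -1.736565
I_{3,3} = (64·(-1.736565) − (-1.735494)) / 63 = -1.736582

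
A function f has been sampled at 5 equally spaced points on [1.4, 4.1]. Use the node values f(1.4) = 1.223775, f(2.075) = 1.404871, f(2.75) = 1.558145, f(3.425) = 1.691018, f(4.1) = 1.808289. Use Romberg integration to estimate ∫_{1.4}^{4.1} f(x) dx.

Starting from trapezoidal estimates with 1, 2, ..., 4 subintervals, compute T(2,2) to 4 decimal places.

T(0,0) (trapezoid, 1 panel, h=2.7000): 4.093286
T(1,0) (trapezoid, 2 panels, h=1.3500): 4.150139
T(2,0) (trapezoid, 4 panels, h=0.6750): 4.164795
T(1,1) = 4.150139 + (4.150139 − 4.093286)/3 = 4.169090
T(2,1) = 4.164795 + (4.164795 − 4.150139)/3 = 4.169680
T(2,2) = 4.169680 + (4.169680 − 4.169090)/15 = 4.169719

4.1697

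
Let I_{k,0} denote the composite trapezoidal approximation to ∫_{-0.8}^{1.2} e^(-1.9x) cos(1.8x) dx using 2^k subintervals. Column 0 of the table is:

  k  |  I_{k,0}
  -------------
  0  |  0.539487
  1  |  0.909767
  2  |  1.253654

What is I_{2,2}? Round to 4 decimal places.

1.3906

Richardson extrapolation on the trapezoidal column (denominator 4−1=3):
I_{1,1} = (4·0.909767 − 0.539487) / 3 = 1.033194
I_{2,1} = (4·1.253654 − 0.909767) / 3 = 1.368283
I_{2,2} = (16·1.368283 − 1.033194) / 15 = 1.390622
(Column j=1 coincides with Simpson's rule on the same nodes.)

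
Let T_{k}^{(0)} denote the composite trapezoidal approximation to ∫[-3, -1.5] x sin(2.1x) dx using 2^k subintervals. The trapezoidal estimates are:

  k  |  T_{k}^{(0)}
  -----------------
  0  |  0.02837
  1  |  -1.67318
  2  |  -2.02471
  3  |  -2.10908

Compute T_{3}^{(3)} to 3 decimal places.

T_{1}^{(1)} = (4·(-1.67318) − 0.02837) / 3 = -2.24036
T_{2}^{(1)} = (4·(-2.02471) − (-1.67318)) / 3 = -2.14189
T_{3}^{(1)} = -2.10908 + (-2.10908 − (-2.02471))/3 = -2.13720
T_{2}^{(2)} = (16·(-2.14189) − (-2.24036)) / 15 = -2.13533
T_{3}^{(2)} = (16·(-2.13720) − (-2.14189)) / 15 = -2.13689
T_{3}^{(3)} = -2.13689 + (-2.13689 − (-2.13533))/63 = -2.13691

-2.137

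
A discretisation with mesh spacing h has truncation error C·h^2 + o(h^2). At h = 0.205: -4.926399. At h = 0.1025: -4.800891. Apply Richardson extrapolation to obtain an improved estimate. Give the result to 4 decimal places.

The leading error scales as h^2; refining by a factor of 2 reduces it by 2^2 = 4.
Extrapolated value = (4·A(h/2) − A(h)) / (4 − 1)
= (4·(-4.800891) − (-4.926399)) / 3
= -14.277165 / 3 = -4.759055

-4.7591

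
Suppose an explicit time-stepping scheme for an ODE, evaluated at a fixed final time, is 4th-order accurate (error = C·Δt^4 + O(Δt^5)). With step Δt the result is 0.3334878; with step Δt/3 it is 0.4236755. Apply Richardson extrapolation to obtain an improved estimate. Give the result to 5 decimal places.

The leading error scales as Δt^4; refining by a factor of 3 reduces it by 3^4 = 81.
Extrapolated value = (81·A(Δt/3) − A(Δt)) / (81 − 1)
= (81·0.4236755 − 0.3334878) / 80
= 33.9842277 / 80 = 0.4248028

0.42480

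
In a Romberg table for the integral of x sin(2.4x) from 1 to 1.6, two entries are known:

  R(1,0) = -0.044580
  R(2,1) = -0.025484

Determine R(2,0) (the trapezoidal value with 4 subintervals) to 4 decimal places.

-0.0303

From R(2,1) = (4·R(2,0) − R(1,0))/3, solve for R(2,0):
4·R(2,0) = 3·(-0.025484) + (-0.044580) = -0.121032
R(2,0) = -0.030258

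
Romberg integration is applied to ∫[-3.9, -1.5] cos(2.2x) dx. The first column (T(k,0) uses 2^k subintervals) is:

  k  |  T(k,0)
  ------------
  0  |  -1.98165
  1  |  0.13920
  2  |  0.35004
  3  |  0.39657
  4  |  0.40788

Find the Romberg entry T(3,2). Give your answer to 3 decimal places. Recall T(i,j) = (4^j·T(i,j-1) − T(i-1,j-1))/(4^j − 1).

Richardson extrapolation on the trapezoidal column (denominator 4−1=3):
T(2,1) = (4·0.35004 − 0.13920) / 3 = 0.42032
T(3,1) = 0.39657 + (0.39657 − 0.35004)/3 = 0.41208
T(3,2) = 0.41208 + (0.41208 − 0.42032)/15 = 0.41153
(Column j=1 coincides with Simpson's rule on the same nodes.)

0.412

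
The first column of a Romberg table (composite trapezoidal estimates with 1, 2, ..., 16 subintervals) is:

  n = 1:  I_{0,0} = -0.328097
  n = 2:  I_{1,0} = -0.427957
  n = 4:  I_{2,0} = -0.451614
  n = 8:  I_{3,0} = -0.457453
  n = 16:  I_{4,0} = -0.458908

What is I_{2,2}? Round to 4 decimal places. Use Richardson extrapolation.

Richardson extrapolation on the trapezoidal column (denominator 4−1=3):
I_{1,1} = -0.427957 + (-0.427957 − (-0.328097))/3 = -0.461244
I_{2,1} = (4·(-0.451614) − (-0.427957)) / 3 = -0.459500
I_{2,2} = -0.459500 + (-0.459500 − (-0.461244))/15 = -0.459384

-0.4594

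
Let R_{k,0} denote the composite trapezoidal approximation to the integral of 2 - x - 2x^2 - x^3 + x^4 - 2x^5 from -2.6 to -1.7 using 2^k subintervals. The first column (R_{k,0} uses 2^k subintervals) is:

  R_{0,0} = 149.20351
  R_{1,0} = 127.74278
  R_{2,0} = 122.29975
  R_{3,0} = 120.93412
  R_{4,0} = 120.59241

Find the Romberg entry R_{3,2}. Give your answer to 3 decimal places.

Richardson extrapolation on the trapezoidal column (denominator 4−1=3):
R_{2,1} = (4·122.29975 − 127.74278) / 3 = 120.48541
R_{3,1} = 120.93412 + (120.93412 − 122.29975)/3 = 120.47891
R_{3,2} = (16·120.47891 − 120.48541) / 15 = 120.47848

120.478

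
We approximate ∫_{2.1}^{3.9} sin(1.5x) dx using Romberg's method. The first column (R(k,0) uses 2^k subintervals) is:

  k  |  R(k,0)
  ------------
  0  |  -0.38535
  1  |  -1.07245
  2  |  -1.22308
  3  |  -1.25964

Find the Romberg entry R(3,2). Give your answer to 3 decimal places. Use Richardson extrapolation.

-1.272

Richardson extrapolation on the trapezoidal column (denominator 4−1=3):
R(2,1) = (4·(-1.22308) − (-1.07245)) / 3 = -1.27329
R(3,1) = -1.25964 + (-1.25964 − (-1.22308))/3 = -1.27183
R(3,2) = -1.27183 + (-1.27183 − (-1.27329))/15 = -1.27173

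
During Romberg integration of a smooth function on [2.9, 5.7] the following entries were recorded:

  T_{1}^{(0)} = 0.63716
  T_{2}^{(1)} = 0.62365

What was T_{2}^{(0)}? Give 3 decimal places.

0.627

From T_{2}^{(1)} = (4·T_{2}^{(0)} − T_{1}^{(0)})/3, solve for T_{2}^{(0)}:
4·T_{2}^{(0)} = 3·0.62365 + 0.63716 = 2.50811
T_{2}^{(0)} = 0.62703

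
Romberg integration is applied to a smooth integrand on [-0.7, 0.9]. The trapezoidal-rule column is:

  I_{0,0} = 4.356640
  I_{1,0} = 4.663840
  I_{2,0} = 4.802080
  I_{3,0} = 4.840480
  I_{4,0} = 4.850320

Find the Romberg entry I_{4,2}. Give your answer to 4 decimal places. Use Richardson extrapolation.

4.8536

Richardson extrapolation on the trapezoidal column (denominator 4−1=3):
I_{3,1} = 4.840480 + (4.840480 − 4.802080)/3 = 4.853280
I_{4,1} = 4.850320 + (4.850320 − 4.840480)/3 = 4.853600
I_{4,2} = 4.853600 + (4.853600 − 4.853280)/15 = 4.853621
(Column j=1 coincides with Simpson's rule on the same nodes.)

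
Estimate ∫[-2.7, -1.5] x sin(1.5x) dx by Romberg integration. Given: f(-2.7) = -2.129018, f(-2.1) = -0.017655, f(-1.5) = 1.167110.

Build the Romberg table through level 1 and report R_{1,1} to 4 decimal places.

R_{0,0} (trapezoid, 1 panel, h=1.2000): -0.577145
R_{1,0} (trapezoid, 2 panels, h=0.6000): -0.299165
R_{1,1} = -0.299165 + (-0.299165 − (-0.577145))/3 = -0.206505

-0.2065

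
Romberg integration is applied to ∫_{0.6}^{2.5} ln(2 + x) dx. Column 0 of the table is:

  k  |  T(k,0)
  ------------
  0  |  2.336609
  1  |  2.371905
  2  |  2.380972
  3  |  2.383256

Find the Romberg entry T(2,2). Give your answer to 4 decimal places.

2.3840

T(1,1) = (4·2.371905 − 2.336609) / 3 = 2.383670
T(2,1) = 2.380972 + (2.380972 − 2.371905)/3 = 2.383994
T(2,2) = 2.383994 + (2.383994 − 2.383670)/15 = 2.384016
(Column j=1 coincides with Simpson's rule on the same nodes.)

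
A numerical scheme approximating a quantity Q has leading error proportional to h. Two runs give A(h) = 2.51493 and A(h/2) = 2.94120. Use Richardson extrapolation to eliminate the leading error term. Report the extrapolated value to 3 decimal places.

3.367

The leading error scales as h; refining by a factor of 2 reduces it by 2^1 = 2.
Extrapolated value = (2·A(h/2) − A(h)) / (2 − 1)
= (2·2.94120 − 2.51493) / 1
= 3.36747 / 1 = 3.36747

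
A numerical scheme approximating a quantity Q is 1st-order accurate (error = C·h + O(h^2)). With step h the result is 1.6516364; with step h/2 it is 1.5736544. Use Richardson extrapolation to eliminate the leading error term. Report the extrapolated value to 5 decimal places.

1.49567

Extrapolated value = (2·A(h/2) − A(h)) / (2 − 1)
= (2·1.5736544 − 1.6516364) / 1
= 1.4956724 / 1 = 1.4956724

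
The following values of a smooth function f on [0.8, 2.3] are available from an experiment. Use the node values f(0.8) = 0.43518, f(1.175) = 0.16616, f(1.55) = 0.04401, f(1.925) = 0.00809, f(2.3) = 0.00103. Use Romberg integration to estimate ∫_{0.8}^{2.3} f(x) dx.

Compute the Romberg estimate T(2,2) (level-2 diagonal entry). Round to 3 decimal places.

0.153

T(0,0) (trapezoid, 1 panel, h=1.5000): 0.32716
T(1,0) (trapezoid, 2 panels, h=0.7500): 0.19659
T(2,0) (trapezoid, 4 panels, h=0.3750): 0.16364
T(1,1) = 0.19659 + (0.19659 − 0.32716)/3 = 0.15307
T(2,1) = 0.16364 + (0.16364 − 0.19659)/3 = 0.15266
T(2,2) = 0.15266 + (0.15266 − 0.15307)/15 = 0.15263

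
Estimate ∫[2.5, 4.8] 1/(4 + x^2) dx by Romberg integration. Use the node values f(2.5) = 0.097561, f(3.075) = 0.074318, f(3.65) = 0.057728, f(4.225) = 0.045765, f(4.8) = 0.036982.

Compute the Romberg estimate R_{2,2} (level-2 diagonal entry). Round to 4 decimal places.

R_{0,0} (trapezoid, 1 panel, h=2.3000): 0.154724
R_{1,0} (trapezoid, 2 panels, h=1.1500): 0.143749
R_{2,0} (trapezoid, 4 panels, h=0.5750): 0.140922
R_{1,1} = 0.143749 + (0.143749 − 0.154724)/3 = 0.140091
R_{2,1} = 0.140922 + (0.140922 − 0.143749)/3 = 0.139980
R_{2,2} = 0.139980 + (0.139980 − 0.140091)/15 = 0.139973

0.1400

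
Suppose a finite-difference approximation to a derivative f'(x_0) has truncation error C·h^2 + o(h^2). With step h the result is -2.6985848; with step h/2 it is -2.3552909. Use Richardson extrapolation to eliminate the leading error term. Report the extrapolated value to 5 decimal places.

The leading error scales as h^2; refining by a factor of 2 reduces it by 2^2 = 4.
Extrapolated value = (4·A(h/2) − A(h)) / (4 − 1)
= (4·(-2.3552909) − (-2.6985848)) / 3
= -6.7225788 / 3 = -2.2408596

-2.24086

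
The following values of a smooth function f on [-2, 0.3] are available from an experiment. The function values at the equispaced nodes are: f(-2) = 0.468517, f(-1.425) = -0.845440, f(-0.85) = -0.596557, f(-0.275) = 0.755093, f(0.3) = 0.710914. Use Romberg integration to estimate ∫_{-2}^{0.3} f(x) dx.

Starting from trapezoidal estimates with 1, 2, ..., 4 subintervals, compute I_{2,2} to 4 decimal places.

-0.0458

I_{0,0} (trapezoid, 1 panel, h=2.3000): 1.356346
I_{1,0} (trapezoid, 2 panels, h=1.1500): -0.007868
I_{2,0} (trapezoid, 4 panels, h=0.5750): -0.055883
I_{1,1} = -0.007868 + (-0.007868 − 1.356346)/3 = -0.462606
I_{2,1} = -0.055883 + (-0.055883 − (-0.007868))/3 = -0.071888
I_{2,2} = -0.071888 + (-0.071888 − (-0.462606))/15 = -0.045840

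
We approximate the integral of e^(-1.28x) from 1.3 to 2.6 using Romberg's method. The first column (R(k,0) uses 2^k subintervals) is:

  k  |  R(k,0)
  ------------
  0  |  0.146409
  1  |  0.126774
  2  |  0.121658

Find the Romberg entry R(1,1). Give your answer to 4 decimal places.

Richardson extrapolation on the trapezoidal column (denominator 4−1=3):
R(1,1) = 0.126774 + (0.126774 − 0.146409)/3 = 0.120229

0.1202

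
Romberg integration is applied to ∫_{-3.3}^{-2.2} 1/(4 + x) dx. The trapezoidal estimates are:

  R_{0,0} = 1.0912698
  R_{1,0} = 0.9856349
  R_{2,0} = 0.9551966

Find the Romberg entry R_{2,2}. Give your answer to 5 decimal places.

Richardson extrapolation on the trapezoidal column (denominator 4−1=3):
R_{1,1} = 0.9856349 + (0.9856349 − 1.0912698)/3 = 0.9504233
R_{2,1} = (4·0.9551966 − 0.9856349) / 3 = 0.9450505
R_{2,2} = 0.9450505 + (0.9450505 − 0.9504233)/15 = 0.9446923

0.94469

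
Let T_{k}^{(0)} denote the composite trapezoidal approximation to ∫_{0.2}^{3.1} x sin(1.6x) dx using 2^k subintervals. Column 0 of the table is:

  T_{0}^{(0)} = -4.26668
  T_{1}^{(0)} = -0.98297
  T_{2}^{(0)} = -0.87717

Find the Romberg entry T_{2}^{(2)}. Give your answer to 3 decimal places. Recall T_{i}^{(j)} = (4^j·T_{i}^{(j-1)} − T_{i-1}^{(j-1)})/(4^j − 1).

T_{1}^{(1)} = (4·(-0.98297) − (-4.26668)) / 3 = 0.11160
T_{2}^{(1)} = -0.87717 + (-0.87717 − (-0.98297))/3 = -0.84190
T_{2}^{(2)} = (16·(-0.84190) − 0.11160) / 15 = -0.90547

-0.905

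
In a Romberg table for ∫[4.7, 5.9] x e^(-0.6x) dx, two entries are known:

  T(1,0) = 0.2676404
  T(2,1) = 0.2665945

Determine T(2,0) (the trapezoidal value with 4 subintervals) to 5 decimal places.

0.26686

From T(2,1) = (4·T(2,0) − T(1,0))/3, solve for T(2,0):
4·T(2,0) = 3·0.2665945 + 0.2676404 = 1.0674239
T(2,0) = 0.2668560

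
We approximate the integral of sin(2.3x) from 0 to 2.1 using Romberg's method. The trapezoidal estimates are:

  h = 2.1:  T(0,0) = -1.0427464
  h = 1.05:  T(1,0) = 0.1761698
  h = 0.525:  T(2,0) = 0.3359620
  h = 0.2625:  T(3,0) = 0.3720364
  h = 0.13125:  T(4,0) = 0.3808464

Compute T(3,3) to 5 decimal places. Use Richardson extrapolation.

0.38383

T(1,1) = (4·0.1761698 − (-1.0427464)) / 3 = 0.5824752
T(2,1) = (4·0.3359620 − 0.1761698) / 3 = 0.3892261
T(3,1) = 0.3720364 + (0.3720364 − 0.3359620)/3 = 0.3840612
T(2,2) = 0.3892261 + (0.3892261 − 0.5824752)/15 = 0.3763428
T(3,2) = (16·0.3840612 − 0.3892261) / 15 = 0.3837169
T(3,3) = 0.3837169 + (0.3837169 − 0.3763428)/63 = 0.3838339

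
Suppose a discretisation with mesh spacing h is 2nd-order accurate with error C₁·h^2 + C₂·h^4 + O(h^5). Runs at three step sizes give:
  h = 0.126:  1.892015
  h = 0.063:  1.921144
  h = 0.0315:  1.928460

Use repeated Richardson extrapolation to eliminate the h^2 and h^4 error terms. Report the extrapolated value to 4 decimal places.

1.9309

First eliminate the h^2 term (factor 2^2 = 4):
  B₁ = (4·1.921144 − 1.892015)/3 = 1.930854
  B₂ = (4·1.928460 − 1.921144)/3 = 1.930899
Then eliminate the h^4 term (factor 2^4 = 16):
  (16·1.930899 − 1.930854)/15 = 1.930902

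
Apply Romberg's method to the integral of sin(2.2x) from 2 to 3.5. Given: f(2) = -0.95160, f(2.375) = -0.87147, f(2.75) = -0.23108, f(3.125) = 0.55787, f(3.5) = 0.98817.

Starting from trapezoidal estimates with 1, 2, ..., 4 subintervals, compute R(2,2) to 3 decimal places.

-0.209

R(0,0) (trapezoid, 1 panel, h=1.5000): 0.02743
R(1,0) (trapezoid, 2 panels, h=0.7500): -0.15960
R(2,0) (trapezoid, 4 panels, h=0.3750): -0.19740
R(1,1) = -0.15960 + (-0.15960 − 0.02743)/3 = -0.22194
R(2,1) = -0.19740 + (-0.19740 − (-0.15960))/3 = -0.21000
R(2,2) = -0.21000 + (-0.21000 − (-0.22194))/15 = -0.20920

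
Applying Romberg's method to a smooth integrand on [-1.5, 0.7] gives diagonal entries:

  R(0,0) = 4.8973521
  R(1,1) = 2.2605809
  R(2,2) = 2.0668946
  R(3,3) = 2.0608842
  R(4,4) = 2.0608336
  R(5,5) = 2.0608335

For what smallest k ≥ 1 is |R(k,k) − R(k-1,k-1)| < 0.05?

|R(1,1) − R(0,0)| = 2.6367712 ≥ 0.05
|R(2,2) − R(1,1)| = 0.1936863 ≥ 0.05
|R(3,3) − R(2,2)| = 0.0060104 < 0.05

k = 3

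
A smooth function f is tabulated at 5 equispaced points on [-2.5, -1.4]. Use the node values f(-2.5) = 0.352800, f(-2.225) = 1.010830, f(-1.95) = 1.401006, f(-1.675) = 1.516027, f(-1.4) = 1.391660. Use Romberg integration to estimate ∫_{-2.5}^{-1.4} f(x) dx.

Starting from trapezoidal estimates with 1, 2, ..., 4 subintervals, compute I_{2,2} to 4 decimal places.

1.3430

I_{0,0} (trapezoid, 1 panel, h=1.1000): 0.959453
I_{1,0} (trapezoid, 2 panels, h=0.5500): 1.250280
I_{2,0} (trapezoid, 4 panels, h=0.2750): 1.320026
I_{1,1} = 1.250280 + (1.250280 − 0.959453)/3 = 1.347222
I_{2,1} = 1.320026 + (1.320026 − 1.250280)/3 = 1.343275
I_{2,2} = 1.343275 + (1.343275 − 1.347222)/15 = 1.343012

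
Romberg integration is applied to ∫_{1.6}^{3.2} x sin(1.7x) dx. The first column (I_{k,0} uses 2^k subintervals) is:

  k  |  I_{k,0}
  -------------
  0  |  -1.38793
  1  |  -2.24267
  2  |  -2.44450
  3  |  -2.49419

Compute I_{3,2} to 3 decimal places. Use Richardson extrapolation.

Richardson extrapolation on the trapezoidal column (denominator 4−1=3):
I_{2,1} = (4·(-2.44450) − (-2.24267)) / 3 = -2.51178
I_{3,1} = (4·(-2.49419) − (-2.44450)) / 3 = -2.51075
I_{3,2} = -2.51075 + (-2.51075 − (-2.51178))/15 = -2.51068
(Column j=1 coincides with Simpson's rule on the same nodes.)

-2.511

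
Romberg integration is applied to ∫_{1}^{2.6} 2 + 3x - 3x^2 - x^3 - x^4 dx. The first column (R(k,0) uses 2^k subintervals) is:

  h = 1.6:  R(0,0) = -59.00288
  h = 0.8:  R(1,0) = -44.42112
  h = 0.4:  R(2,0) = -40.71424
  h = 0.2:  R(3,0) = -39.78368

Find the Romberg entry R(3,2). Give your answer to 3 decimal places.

-39.473

R(2,1) = -40.71424 + (-40.71424 − (-44.42112))/3 = -39.47861
R(3,1) = (4·(-39.78368) − (-40.71424)) / 3 = -39.47349
R(3,2) = -39.47349 + (-39.47349 − (-39.47861))/15 = -39.47315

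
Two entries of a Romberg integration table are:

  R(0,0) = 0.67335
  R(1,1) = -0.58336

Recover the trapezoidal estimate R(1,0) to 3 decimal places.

From R(1,1) = (4·R(1,0) − R(0,0))/3, solve for R(1,0):
4·R(1,0) = 3·(-0.58336) + 0.67335 = -1.07673
R(1,0) = -0.26918

-0.269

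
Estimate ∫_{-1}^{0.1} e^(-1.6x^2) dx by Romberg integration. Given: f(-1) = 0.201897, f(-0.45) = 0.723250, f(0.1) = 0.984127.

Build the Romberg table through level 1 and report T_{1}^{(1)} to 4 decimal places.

T_{0}^{(0)} (trapezoid, 1 panel, h=1.1000): 0.652313
T_{1}^{(0)} (trapezoid, 2 panels, h=0.5500): 0.723944
T_{1}^{(1)} = 0.723944 + (0.723944 − 0.652313)/3 = 0.747821

0.7478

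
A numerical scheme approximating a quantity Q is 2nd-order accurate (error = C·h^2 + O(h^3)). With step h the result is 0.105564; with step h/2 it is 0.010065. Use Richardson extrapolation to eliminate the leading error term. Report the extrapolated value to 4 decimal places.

Extrapolated value = (4·A(h/2) − A(h)) / (4 − 1)
= (4·0.010065 − 0.105564) / 3
= -0.065304 / 3 = -0.021768

-0.0218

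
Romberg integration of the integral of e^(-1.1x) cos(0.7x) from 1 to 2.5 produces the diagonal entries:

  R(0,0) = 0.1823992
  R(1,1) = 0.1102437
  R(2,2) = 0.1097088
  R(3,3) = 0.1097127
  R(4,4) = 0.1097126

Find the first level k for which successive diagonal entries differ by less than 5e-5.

k = 3

|R(1,1) − R(0,0)| = 0.0721555 ≥ 5e-5
|R(2,2) − R(1,1)| = 0.0005349 ≥ 5e-5
|R(3,3) − R(2,2)| = 0.0000039 < 5e-5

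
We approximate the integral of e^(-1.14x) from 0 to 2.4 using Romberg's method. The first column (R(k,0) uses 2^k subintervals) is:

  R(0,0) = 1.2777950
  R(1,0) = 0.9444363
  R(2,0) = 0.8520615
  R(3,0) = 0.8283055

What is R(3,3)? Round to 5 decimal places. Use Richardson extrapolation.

R(1,1) = 0.9444363 + (0.9444363 − 1.2777950)/3 = 0.8333167
R(2,1) = (4·0.8520615 − 0.9444363) / 3 = 0.8212699
R(3,1) = (4·0.8283055 − 0.8520615) / 3 = 0.8203868
R(2,2) = 0.8212699 + (0.8212699 − 0.8333167)/15 = 0.8204668
R(3,2) = 0.8203868 + (0.8203868 − 0.8212699)/15 = 0.8203279
R(3,3) = (64·0.8203279 − 0.8204668) / 63 = 0.8203257

0.82033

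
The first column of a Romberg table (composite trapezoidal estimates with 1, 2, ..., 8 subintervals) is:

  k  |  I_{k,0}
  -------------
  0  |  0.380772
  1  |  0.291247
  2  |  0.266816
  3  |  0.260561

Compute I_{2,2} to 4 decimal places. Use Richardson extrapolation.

0.2585

Richardson extrapolation on the trapezoidal column (denominator 4−1=3):
I_{1,1} = 0.291247 + (0.291247 − 0.380772)/3 = 0.261405
I_{2,1} = 0.266816 + (0.266816 − 0.291247)/3 = 0.258672
I_{2,2} = 0.258672 + (0.258672 − 0.261405)/15 = 0.258490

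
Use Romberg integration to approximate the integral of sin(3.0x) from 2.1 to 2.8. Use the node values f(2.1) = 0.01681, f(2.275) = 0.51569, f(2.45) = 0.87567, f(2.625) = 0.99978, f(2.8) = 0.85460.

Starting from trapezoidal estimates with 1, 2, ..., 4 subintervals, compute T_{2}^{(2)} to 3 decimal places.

0.506

T_{0}^{(0)} (trapezoid, 1 panel, h=0.7000): 0.30499
T_{1}^{(0)} (trapezoid, 2 panels, h=0.3500): 0.45898
T_{2}^{(0)} (trapezoid, 4 panels, h=0.1750): 0.49470
T_{1}^{(1)} = 0.45898 + (0.45898 − 0.30499)/3 = 0.51031
T_{2}^{(1)} = 0.49470 + (0.49470 − 0.45898)/3 = 0.50661
T_{2}^{(2)} = 0.50661 + (0.50661 − 0.51031)/15 = 0.50636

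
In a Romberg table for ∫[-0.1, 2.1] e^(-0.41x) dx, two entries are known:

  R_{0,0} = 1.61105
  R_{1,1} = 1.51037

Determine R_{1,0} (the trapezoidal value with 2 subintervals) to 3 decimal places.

1.536

From R_{1,1} = (4·R_{1,0} − R_{0,0})/3, solve for R_{1,0}:
4·R_{1,0} = 3·1.51037 + 1.61105 = 6.14216
R_{1,0} = 1.53554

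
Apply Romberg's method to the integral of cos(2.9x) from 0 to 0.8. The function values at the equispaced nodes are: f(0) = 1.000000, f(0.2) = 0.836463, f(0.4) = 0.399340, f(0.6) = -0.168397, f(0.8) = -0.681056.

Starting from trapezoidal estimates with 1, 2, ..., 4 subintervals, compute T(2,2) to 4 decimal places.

0.2525

T(0,0) (trapezoid, 1 panel, h=0.8000): 0.127578
T(1,0) (trapezoid, 2 panels, h=0.4000): 0.223525
T(2,0) (trapezoid, 4 panels, h=0.2000): 0.245376
T(1,1) = 0.223525 + (0.223525 − 0.127578)/3 = 0.255507
T(2,1) = 0.245376 + (0.245376 − 0.223525)/3 = 0.252660
T(2,2) = 0.252660 + (0.252660 − 0.255507)/15 = 0.252470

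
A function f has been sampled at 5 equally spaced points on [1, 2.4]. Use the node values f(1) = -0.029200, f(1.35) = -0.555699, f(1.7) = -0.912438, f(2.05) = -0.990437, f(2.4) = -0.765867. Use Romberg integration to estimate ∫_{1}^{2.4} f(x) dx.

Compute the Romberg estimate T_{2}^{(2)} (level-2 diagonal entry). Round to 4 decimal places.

-1.0265

T_{0}^{(0)} (trapezoid, 1 panel, h=1.4000): -0.556547
T_{1}^{(0)} (trapezoid, 2 panels, h=0.7000): -0.916980
T_{2}^{(0)} (trapezoid, 4 panels, h=0.3500): -0.999638
T_{1}^{(1)} = -0.916980 + (-0.916980 − (-0.556547))/3 = -1.037124
T_{2}^{(1)} = -0.999638 + (-0.999638 − (-0.916980))/3 = -1.027191
T_{2}^{(2)} = -1.027191 + (-1.027191 − (-1.037124))/15 = -1.026529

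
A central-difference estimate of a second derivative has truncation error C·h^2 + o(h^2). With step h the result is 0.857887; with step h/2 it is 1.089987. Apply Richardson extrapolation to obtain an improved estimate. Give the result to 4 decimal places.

The leading error scales as h^2; refining by a factor of 2 reduces it by 2^2 = 4.
Extrapolated value = (4·A(h/2) − A(h)) / (4 − 1)
= (4·1.089987 − 0.857887) / 3
= 3.502061 / 3 = 1.167354

1.1674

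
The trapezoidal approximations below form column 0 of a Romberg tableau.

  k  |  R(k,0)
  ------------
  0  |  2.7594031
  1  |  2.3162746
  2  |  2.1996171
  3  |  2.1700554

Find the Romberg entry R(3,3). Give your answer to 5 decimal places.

Richardson extrapolation on the trapezoidal column (denominator 4−1=3):
R(1,1) = (4·2.3162746 − 2.7594031) / 3 = 2.1685651
R(2,1) = 2.1996171 + (2.1996171 − 2.3162746)/3 = 2.1607313
R(3,1) = (4·2.1700554 − 2.1996171) / 3 = 2.1602015
R(2,2) = 2.1607313 + (2.1607313 − 2.1685651)/15 = 2.1602090
R(3,2) = 2.1602015 + (2.1602015 − 2.1607313)/15 = 2.1601662
R(3,3) = 2.1601662 + (2.1601662 − 2.1602090)/63 = 2.1601655

2.16017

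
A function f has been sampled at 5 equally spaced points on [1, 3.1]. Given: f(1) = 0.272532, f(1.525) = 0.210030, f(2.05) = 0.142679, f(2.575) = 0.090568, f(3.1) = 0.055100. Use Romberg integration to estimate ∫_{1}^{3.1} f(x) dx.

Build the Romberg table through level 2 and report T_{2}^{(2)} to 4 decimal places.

0.3179

T_{0}^{(0)} (trapezoid, 1 panel, h=2.1000): 0.344014
T_{1}^{(0)} (trapezoid, 2 panels, h=1.0500): 0.321820
T_{2}^{(0)} (trapezoid, 4 panels, h=0.5250): 0.318724
T_{1}^{(1)} = 0.321820 + (0.321820 − 0.344014)/3 = 0.314422
T_{2}^{(1)} = 0.318724 + (0.318724 − 0.321820)/3 = 0.317692
T_{2}^{(2)} = 0.317692 + (0.317692 − 0.314422)/15 = 0.317910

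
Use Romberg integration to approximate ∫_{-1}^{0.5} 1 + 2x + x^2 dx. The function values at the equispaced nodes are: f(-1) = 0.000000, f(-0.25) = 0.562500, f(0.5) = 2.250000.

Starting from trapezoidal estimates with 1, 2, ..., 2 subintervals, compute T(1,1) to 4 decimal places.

1.1250

T(0,0) (trapezoid, 1 panel, h=1.5000): 1.687500
T(1,0) (trapezoid, 2 panels, h=0.7500): 1.265625
T(1,1) = 1.265625 + (1.265625 − 1.687500)/3 = 1.125000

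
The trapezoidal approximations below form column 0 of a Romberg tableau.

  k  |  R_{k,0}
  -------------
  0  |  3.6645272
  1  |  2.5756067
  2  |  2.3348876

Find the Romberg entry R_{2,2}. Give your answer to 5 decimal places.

R_{1,1} = 2.5756067 + (2.5756067 − 3.6645272)/3 = 2.2126332
R_{2,1} = (4·2.3348876 − 2.5756067) / 3 = 2.2546479
R_{2,2} = 2.2546479 + (2.2546479 − 2.2126332)/15 = 2.2574489

2.25745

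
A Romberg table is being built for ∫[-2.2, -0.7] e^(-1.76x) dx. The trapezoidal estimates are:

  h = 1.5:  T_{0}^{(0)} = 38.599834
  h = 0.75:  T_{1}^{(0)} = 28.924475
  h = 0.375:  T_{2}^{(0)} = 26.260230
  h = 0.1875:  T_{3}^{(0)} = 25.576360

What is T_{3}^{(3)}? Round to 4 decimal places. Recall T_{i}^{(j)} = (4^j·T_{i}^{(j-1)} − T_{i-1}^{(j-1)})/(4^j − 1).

Richardson extrapolation on the trapezoidal column (denominator 4−1=3):
T_{1}^{(1)} = (4·28.924475 − 38.599834) / 3 = 25.699355
T_{2}^{(1)} = (4·26.260230 − 28.924475) / 3 = 25.372148
T_{3}^{(1)} = 25.576360 + (25.576360 − 26.260230)/3 = 25.348403
T_{2}^{(2)} = (16·25.372148 − 25.699355) / 15 = 25.350334
T_{3}^{(2)} = 25.348403 + (25.348403 − 25.372148)/15 = 25.346820
T_{3}^{(3)} = 25.346820 + (25.346820 − 25.350334)/63 = 25.346764

25.3468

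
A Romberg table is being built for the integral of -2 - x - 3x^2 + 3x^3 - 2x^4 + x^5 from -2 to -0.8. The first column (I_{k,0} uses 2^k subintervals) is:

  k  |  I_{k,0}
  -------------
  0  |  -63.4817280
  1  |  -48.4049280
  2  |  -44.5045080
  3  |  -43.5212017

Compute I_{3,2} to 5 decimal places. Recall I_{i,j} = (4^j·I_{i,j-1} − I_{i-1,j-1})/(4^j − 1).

Richardson extrapolation on the trapezoidal column (denominator 4−1=3):
I_{2,1} = (4·(-44.5045080) − (-48.4049280)) / 3 = -43.2043680
I_{3,1} = -43.5212017 + (-43.5212017 − (-44.5045080))/3 = -43.1934329
I_{3,2} = -43.1934329 + (-43.1934329 − (-43.2043680))/15 = -43.1927039

-43.19270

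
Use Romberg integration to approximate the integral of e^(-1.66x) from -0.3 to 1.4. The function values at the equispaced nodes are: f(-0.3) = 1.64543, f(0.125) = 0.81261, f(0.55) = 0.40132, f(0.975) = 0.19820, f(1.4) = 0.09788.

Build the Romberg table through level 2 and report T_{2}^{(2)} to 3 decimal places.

T_{0}^{(0)} (trapezoid, 1 panel, h=1.7000): 1.48181
T_{1}^{(0)} (trapezoid, 2 panels, h=0.8500): 1.08203
T_{2}^{(0)} (trapezoid, 4 panels, h=0.4250): 0.97061
T_{1}^{(1)} = 1.08203 + (1.08203 − 1.48181)/3 = 0.94877
T_{2}^{(1)} = 0.97061 + (0.97061 − 1.08203)/3 = 0.93347
T_{2}^{(2)} = 0.93347 + (0.93347 − 0.94877)/15 = 0.93245

0.932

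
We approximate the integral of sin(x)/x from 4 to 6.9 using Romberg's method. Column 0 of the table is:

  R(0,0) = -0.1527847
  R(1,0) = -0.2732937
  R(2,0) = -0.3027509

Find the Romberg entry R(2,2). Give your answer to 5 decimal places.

-0.31251

R(1,1) = (4·(-0.2732937) − (-0.1527847)) / 3 = -0.3134634
R(2,1) = (4·(-0.3027509) − (-0.2732937)) / 3 = -0.3125700
R(2,2) = -0.3125700 + (-0.3125700 − (-0.3134634))/15 = -0.3125104
(Column j=1 coincides with Simpson's rule on the same nodes.)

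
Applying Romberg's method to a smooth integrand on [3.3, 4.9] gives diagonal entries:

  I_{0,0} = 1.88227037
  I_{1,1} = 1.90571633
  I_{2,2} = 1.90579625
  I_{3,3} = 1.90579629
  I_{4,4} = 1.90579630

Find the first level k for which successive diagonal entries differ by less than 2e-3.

|I_{1,1} − I_{0,0}| = 0.02344596 ≥ 2e-3
|I_{2,2} − I_{1,1}| = 0.00007992 < 2e-3

k = 2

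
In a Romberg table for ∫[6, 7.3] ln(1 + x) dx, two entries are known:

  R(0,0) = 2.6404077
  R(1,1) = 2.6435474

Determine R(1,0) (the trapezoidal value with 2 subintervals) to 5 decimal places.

2.64276

From R(1,1) = (4·R(1,0) − R(0,0))/3, solve for R(1,0):
4·R(1,0) = 3·2.6435474 + 2.6404077 = 10.5710499
R(1,0) = 2.6427625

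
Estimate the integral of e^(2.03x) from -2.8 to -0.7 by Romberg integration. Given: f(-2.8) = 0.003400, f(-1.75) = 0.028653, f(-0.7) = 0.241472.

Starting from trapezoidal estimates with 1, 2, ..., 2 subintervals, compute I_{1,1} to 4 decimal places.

I_{0,0} (trapezoid, 1 panel, h=2.1000): 0.257116
I_{1,0} (trapezoid, 2 panels, h=1.0500): 0.158643
I_{1,1} = 0.158643 + (0.158643 − 0.257116)/3 = 0.125819

0.1258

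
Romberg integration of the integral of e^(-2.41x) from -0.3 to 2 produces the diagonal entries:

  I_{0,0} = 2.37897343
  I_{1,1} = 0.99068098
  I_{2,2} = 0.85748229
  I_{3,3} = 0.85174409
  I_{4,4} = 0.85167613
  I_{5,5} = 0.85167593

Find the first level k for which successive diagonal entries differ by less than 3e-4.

k = 4

|I_{1,1} − I_{0,0}| = 1.38829245 ≥ 3e-4
|I_{2,2} − I_{1,1}| = 0.13319869 ≥ 3e-4
|I_{3,3} − I_{2,2}| = 0.00573820 ≥ 3e-4
|I_{4,4} − I_{3,3}| = 0.00006796 < 3e-4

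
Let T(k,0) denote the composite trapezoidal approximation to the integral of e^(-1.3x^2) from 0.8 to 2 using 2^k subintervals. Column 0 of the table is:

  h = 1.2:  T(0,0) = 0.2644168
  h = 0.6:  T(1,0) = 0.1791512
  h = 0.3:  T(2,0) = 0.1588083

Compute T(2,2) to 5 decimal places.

0.15211

Richardson extrapolation on the trapezoidal column (denominator 4−1=3):
T(1,1) = (4·0.1791512 − 0.2644168) / 3 = 0.1507293
T(2,1) = (4·0.1588083 − 0.1791512) / 3 = 0.1520273
T(2,2) = 0.1520273 + (0.1520273 − 0.1507293)/15 = 0.1521138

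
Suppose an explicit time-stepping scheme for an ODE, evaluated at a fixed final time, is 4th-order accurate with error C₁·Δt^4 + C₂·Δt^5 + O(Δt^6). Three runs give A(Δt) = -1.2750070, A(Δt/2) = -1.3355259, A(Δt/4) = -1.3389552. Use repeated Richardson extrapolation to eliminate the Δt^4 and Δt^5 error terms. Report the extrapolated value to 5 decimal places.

-1.33917

First eliminate the Δt^4 term (factor 2^4 = 16):
  B₁ = (16·(-1.3355259) − (-1.2750070))/15 = -1.3395605
  B₂ = (16·(-1.3389552) − (-1.3355259))/15 = -1.3391838
Then eliminate the Δt^5 term (factor 2^5 = 32):
  (32·(-1.3391838) − (-1.3395605))/31 = -1.3391716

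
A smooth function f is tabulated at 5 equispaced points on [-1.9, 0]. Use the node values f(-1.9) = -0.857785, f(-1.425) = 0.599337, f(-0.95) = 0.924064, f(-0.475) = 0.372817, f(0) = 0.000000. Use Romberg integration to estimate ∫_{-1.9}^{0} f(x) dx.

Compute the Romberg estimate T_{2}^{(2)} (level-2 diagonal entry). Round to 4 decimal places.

T_{0}^{(0)} (trapezoid, 1 panel, h=1.9000): -0.814896
T_{1}^{(0)} (trapezoid, 2 panels, h=0.9500): 0.470413
T_{2}^{(0)} (trapezoid, 4 panels, h=0.4750): 0.696980
T_{1}^{(1)} = 0.470413 + (0.470413 − (-0.814896))/3 = 0.898849
T_{2}^{(1)} = 0.696980 + (0.696980 − 0.470413)/3 = 0.772502
T_{2}^{(2)} = 0.772502 + (0.772502 − 0.898849)/15 = 0.764079

0.7641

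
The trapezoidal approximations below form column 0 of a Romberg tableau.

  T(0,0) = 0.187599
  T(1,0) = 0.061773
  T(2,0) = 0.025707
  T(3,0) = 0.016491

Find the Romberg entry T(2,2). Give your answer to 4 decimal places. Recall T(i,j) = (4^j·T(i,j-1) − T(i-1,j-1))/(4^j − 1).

Richardson extrapolation on the trapezoidal column (denominator 4−1=3):
T(1,1) = 0.061773 + (0.061773 − 0.187599)/3 = 0.019831
T(2,1) = 0.025707 + (0.025707 − 0.061773)/3 = 0.013685
T(2,2) = 0.013685 + (0.013685 − 0.019831)/15 = 0.013275

0.0133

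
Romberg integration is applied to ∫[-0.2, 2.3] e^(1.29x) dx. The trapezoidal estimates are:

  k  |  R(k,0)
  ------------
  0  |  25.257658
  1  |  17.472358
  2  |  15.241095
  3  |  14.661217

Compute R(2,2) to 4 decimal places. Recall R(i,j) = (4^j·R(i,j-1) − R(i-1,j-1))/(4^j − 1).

14.4720

R(1,1) = (4·17.472358 − 25.257658) / 3 = 14.877258
R(2,1) = (4·15.241095 − 17.472358) / 3 = 14.497341
R(2,2) = 14.497341 + (14.497341 − 14.877258)/15 = 14.472013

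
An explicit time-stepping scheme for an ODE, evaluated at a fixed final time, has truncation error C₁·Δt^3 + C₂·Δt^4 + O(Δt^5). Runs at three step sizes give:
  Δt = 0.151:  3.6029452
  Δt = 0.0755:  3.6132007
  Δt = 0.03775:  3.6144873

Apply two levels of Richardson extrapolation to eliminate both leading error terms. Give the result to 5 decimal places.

3.61467

First eliminate the Δt^3 term (factor 2^3 = 8):
  B₁ = (8·3.6132007 − 3.6029452)/7 = 3.6146658
  B₂ = (8·3.6144873 − 3.6132007)/7 = 3.6146711
Then eliminate the Δt^4 term (factor 2^4 = 16):
  (16·3.6146711 − 3.6146658)/15 = 3.6146715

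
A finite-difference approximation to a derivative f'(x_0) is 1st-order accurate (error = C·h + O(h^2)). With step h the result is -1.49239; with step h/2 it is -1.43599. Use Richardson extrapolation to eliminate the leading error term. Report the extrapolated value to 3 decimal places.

-1.380

The leading error scales as h; refining by a factor of 2 reduces it by 2^1 = 2.
Extrapolated value = (2·A(h/2) − A(h)) / (2 − 1)
= (2·(-1.43599) − (-1.49239)) / 1
= -1.37959 / 1 = -1.37959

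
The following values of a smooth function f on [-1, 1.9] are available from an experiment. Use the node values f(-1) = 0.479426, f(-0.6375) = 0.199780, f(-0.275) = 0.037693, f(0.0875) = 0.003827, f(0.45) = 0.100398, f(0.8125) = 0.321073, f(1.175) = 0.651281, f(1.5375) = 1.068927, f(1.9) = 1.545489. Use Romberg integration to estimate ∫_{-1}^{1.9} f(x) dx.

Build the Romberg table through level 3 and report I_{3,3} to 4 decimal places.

1.2058

I_{0,0} (trapezoid, 1 panel, h=2.9000): 2.936127
I_{1,0} (trapezoid, 2 panels, h=1.4500): 1.613640
I_{2,0} (trapezoid, 4 panels, h=0.7250): 1.306326
I_{3,0} (trapezoid, 8 panels, h=0.3625): 1.230846
I_{1,1} = 1.613640 + (1.613640 − 2.936127)/3 = 1.172811
I_{2,1} = 1.306326 + (1.306326 − 1.613640)/3 = 1.203888
I_{3,1} = 1.230846 + (1.230846 − 1.306326)/3 = 1.205686
I_{2,2} = 1.203888 + (1.203888 − 1.172811)/15 = 1.205960
I_{3,2} = 1.205686 + (1.205686 − 1.203888)/15 = 1.205806
I_{3,3} = 1.205806 + (1.205806 − 1.205960)/63 = 1.205804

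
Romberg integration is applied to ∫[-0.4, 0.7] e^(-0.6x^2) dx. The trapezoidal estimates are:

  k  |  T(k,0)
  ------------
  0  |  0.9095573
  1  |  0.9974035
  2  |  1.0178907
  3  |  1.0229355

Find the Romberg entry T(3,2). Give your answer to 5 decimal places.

Richardson extrapolation on the trapezoidal column (denominator 4−1=3):
T(2,1) = (4·1.0178907 − 0.9974035) / 3 = 1.0247198
T(3,1) = 1.0229355 + (1.0229355 − 1.0178907)/3 = 1.0246171
T(3,2) = (16·1.0246171 − 1.0247198) / 15 = 1.0246103

1.02461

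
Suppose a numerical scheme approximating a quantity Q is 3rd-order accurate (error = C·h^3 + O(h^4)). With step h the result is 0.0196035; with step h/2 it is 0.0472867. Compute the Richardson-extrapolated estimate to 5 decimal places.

0.05124

The leading error scales as h^3; refining by a factor of 2 reduces it by 2^3 = 8.
Extrapolated value = (8·A(h/2) − A(h)) / (8 − 1)
= (8·0.0472867 − 0.0196035) / 7
= 0.3586901 / 7 = 0.0512414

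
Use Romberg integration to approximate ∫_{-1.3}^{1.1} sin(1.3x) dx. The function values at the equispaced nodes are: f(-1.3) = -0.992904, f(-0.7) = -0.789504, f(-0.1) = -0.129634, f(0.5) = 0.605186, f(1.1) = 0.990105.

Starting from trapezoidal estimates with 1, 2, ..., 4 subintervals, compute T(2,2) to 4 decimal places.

-0.1993

T(0,0) (trapezoid, 1 panel, h=2.4000): -0.003359
T(1,0) (trapezoid, 2 panels, h=1.2000): -0.157240
T(2,0) (trapezoid, 4 panels, h=0.6000): -0.189211
T(1,1) = -0.157240 + (-0.157240 − (-0.003359))/3 = -0.208534
T(2,1) = -0.189211 + (-0.189211 − (-0.157240))/3 = -0.199868
T(2,2) = -0.199868 + (-0.199868 − (-0.208534))/15 = -0.199290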